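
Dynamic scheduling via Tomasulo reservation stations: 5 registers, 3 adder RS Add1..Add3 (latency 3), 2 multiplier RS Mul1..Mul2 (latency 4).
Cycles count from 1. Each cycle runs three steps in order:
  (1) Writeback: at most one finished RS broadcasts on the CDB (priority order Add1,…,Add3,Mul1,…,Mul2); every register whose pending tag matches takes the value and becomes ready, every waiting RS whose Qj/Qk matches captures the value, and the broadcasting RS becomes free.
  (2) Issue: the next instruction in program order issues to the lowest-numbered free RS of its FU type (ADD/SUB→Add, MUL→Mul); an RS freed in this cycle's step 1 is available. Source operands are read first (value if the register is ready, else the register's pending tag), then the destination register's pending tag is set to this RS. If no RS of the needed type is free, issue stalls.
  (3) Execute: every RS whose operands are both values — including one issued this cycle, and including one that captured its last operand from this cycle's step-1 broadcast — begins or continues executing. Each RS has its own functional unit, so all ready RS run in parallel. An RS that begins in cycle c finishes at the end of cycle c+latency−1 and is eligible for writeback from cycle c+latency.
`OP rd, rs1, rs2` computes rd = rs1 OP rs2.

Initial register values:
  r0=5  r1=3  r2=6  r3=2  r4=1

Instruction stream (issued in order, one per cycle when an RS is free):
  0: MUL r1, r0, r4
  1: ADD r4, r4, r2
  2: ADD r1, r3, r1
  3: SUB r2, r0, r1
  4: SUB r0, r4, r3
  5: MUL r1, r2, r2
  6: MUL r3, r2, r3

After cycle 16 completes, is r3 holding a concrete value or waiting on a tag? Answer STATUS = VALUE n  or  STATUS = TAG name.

STATUS = TAG Mul2

  c1: issue MUL r1<-Mul1  regs: r0:5,r1:Mul1,r2:6,r3:2,r4:1
  c2: issue ADD r4<-Add1  regs: r0:5,r1:Mul1,r2:6,r3:2,r4:Add1
  c3: issue ADD r1<-Add2  regs: r0:5,r1:Add2,r2:6,r3:2,r4:Add1
  c4: issue SUB r2<-Add3  regs: r0:5,r1:Add2,r2:Add3,r3:2,r4:Add1
  c5: CDB Add1=7; issue SUB r0<-Add1  regs: r0:Add1,r1:Add2,r2:Add3,r3:2,r4:7
  c6: CDB Mul1=5; issue MUL r1<-Mul1  regs: r0:Add1,r1:Mul1,r2:Add3,r3:2,r4:7
  c7: issue MUL r3<-Mul2  regs: r0:Add1,r1:Mul1,r2:Add3,r3:Mul2,r4:7
  c8: CDB Add1=5  regs: r0:5,r1:Mul1,r2:Add3,r3:Mul2,r4:7
  c9: CDB Add2=7  regs: r0:5,r1:Mul1,r2:Add3,r3:Mul2,r4:7
  c10: -  regs: r0:5,r1:Mul1,r2:Add3,r3:Mul2,r4:7
  c11: -  regs: r0:5,r1:Mul1,r2:Add3,r3:Mul2,r4:7
  c12: CDB Add3=-2  regs: r0:5,r1:Mul1,r2:-2,r3:Mul2,r4:7
  c13: -  regs: r0:5,r1:Mul1,r2:-2,r3:Mul2,r4:7
  c14: -  regs: r0:5,r1:Mul1,r2:-2,r3:Mul2,r4:7
  c15: -  regs: r0:5,r1:Mul1,r2:-2,r3:Mul2,r4:7
  c16: CDB Mul1=4  regs: r0:5,r1:4,r2:-2,r3:Mul2,r4:7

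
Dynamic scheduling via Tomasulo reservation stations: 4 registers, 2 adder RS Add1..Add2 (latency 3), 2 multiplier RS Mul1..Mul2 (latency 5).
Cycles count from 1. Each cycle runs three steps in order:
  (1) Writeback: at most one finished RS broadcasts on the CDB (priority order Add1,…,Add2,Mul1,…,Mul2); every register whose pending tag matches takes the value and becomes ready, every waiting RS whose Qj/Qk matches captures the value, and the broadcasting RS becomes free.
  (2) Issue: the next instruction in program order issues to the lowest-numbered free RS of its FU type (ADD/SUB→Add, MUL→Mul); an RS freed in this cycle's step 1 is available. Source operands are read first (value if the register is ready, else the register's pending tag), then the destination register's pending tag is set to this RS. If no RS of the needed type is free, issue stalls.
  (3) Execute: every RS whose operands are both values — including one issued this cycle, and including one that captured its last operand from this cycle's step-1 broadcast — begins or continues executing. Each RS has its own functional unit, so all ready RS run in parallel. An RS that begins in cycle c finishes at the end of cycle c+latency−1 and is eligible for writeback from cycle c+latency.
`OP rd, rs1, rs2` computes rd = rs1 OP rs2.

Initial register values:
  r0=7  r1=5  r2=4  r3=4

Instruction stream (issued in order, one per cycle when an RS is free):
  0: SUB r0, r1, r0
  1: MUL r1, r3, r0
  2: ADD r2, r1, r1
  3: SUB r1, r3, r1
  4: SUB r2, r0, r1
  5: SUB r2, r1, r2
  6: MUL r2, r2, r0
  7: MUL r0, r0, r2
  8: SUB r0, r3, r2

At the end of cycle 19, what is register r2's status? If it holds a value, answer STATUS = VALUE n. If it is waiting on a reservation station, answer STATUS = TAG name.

STATUS = TAG Mul1

c1: issue SUB r0<-Add1 | r0:Add1,r1:5,r2:4,r3:4
c2: issue MUL r1<-Mul1 | r0:Add1,r1:Mul1,r2:4,r3:4
c3: issue ADD r2<-Add2 | r0:Add1,r1:Mul1,r2:Add2,r3:4
c4: CDB Add1=-2; issue SUB r1<-Add1 | r0:-2,r1:Add1,r2:Add2,r3:4
c5: stall | r0:-2,r1:Add1,r2:Add2,r3:4
c6: stall | r0:-2,r1:Add1,r2:Add2,r3:4
c7: stall | r0:-2,r1:Add1,r2:Add2,r3:4
c8: stall | r0:-2,r1:Add1,r2:Add2,r3:4
c9: CDB Mul1=-8; stall | r0:-2,r1:Add1,r2:Add2,r3:4
c10: stall | r0:-2,r1:Add1,r2:Add2,r3:4
c11: stall | r0:-2,r1:Add1,r2:Add2,r3:4
c12: CDB Add1=12; issue SUB r2<-Add1 | r0:-2,r1:12,r2:Add1,r3:4
c13: CDB Add2=-16; issue SUB r2<-Add2 | r0:-2,r1:12,r2:Add2,r3:4
c14: issue MUL r2<-Mul1 | r0:-2,r1:12,r2:Mul1,r3:4
c15: CDB Add1=-14; issue MUL r0<-Mul2 | r0:Mul2,r1:12,r2:Mul1,r3:4
c16: issue SUB r0<-Add1 | r0:Add1,r1:12,r2:Mul1,r3:4
c17: - | r0:Add1,r1:12,r2:Mul1,r3:4
c18: CDB Add2=26 | r0:Add1,r1:12,r2:Mul1,r3:4
c19: - | r0:Add1,r1:12,r2:Mul1,r3:4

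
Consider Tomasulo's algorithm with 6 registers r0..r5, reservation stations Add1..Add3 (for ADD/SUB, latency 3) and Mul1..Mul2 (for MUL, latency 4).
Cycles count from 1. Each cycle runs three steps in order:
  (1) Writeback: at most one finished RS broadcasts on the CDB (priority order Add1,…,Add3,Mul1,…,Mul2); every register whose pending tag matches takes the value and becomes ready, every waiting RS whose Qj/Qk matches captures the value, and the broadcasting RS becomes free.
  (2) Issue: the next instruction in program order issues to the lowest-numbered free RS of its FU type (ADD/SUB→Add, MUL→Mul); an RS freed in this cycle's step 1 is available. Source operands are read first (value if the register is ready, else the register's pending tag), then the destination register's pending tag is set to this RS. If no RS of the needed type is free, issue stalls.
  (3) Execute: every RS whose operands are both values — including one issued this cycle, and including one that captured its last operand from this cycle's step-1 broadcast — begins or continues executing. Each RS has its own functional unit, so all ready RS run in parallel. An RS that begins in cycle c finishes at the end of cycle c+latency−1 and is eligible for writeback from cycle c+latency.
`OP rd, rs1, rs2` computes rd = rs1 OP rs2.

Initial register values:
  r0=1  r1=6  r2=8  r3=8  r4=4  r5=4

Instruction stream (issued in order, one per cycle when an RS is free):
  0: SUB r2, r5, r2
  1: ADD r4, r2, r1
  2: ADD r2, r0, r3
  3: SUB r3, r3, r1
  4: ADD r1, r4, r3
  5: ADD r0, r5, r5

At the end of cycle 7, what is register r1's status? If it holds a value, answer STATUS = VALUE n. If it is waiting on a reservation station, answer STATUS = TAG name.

  c1: issue SUB r2<-Add1  regs: r0:1,r1:6,r2:Add1,r3:8,r4:4,r5:4
  c2: issue ADD r4<-Add2  regs: r0:1,r1:6,r2:Add1,r3:8,r4:Add2,r5:4
  c3: issue ADD r2<-Add3  regs: r0:1,r1:6,r2:Add3,r3:8,r4:Add2,r5:4
  c4: CDB Add1=-4; issue SUB r3<-Add1  regs: r0:1,r1:6,r2:Add3,r3:Add1,r4:Add2,r5:4
  c5: stall  regs: r0:1,r1:6,r2:Add3,r3:Add1,r4:Add2,r5:4
  c6: CDB Add3=9; issue ADD r1<-Add3  regs: r0:1,r1:Add3,r2:9,r3:Add1,r4:Add2,r5:4
  c7: CDB Add1=2; issue ADD r0<-Add1  regs: r0:Add1,r1:Add3,r2:9,r3:2,r4:Add2,r5:4

STATUS = TAG Add3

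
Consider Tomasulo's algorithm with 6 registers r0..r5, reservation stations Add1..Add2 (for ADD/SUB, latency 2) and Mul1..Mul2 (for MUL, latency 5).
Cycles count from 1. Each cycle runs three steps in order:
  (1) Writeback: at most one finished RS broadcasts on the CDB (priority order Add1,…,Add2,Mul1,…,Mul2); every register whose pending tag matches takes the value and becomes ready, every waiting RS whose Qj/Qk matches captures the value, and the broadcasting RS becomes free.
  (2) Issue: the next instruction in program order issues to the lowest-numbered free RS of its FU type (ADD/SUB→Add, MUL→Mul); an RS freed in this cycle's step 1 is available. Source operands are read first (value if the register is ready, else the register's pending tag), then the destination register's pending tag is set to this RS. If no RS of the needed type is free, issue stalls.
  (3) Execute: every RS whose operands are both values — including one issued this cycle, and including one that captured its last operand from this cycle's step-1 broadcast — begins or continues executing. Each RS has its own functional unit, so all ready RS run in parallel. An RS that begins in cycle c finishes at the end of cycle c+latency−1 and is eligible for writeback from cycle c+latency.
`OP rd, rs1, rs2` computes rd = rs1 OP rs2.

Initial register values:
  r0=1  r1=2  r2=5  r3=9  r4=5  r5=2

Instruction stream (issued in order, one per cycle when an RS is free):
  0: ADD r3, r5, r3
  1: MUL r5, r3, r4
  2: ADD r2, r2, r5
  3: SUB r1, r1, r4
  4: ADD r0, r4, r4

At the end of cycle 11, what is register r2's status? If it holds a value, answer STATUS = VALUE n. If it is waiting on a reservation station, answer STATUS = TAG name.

STATUS = VALUE 60

  c1: issue ADD r3<-Add1  regs: r0:1,r1:2,r2:5,r3:Add1,r4:5,r5:2
  c2: issue MUL r5<-Mul1  regs: r0:1,r1:2,r2:5,r3:Add1,r4:5,r5:Mul1
  c3: CDB Add1=11; issue ADD r2<-Add1  regs: r0:1,r1:2,r2:Add1,r3:11,r4:5,r5:Mul1
  c4: issue SUB r1<-Add2  regs: r0:1,r1:Add2,r2:Add1,r3:11,r4:5,r5:Mul1
  c5: stall  regs: r0:1,r1:Add2,r2:Add1,r3:11,r4:5,r5:Mul1
  c6: CDB Add2=-3; issue ADD r0<-Add2  regs: r0:Add2,r1:-3,r2:Add1,r3:11,r4:5,r5:Mul1
  c7: -  regs: r0:Add2,r1:-3,r2:Add1,r3:11,r4:5,r5:Mul1
  c8: CDB Add2=10  regs: r0:10,r1:-3,r2:Add1,r3:11,r4:5,r5:Mul1
  c9: CDB Mul1=55  regs: r0:10,r1:-3,r2:Add1,r3:11,r4:5,r5:55
  c10: -  regs: r0:10,r1:-3,r2:Add1,r3:11,r4:5,r5:55
  c11: CDB Add1=60  regs: r0:10,r1:-3,r2:60,r3:11,r4:5,r5:55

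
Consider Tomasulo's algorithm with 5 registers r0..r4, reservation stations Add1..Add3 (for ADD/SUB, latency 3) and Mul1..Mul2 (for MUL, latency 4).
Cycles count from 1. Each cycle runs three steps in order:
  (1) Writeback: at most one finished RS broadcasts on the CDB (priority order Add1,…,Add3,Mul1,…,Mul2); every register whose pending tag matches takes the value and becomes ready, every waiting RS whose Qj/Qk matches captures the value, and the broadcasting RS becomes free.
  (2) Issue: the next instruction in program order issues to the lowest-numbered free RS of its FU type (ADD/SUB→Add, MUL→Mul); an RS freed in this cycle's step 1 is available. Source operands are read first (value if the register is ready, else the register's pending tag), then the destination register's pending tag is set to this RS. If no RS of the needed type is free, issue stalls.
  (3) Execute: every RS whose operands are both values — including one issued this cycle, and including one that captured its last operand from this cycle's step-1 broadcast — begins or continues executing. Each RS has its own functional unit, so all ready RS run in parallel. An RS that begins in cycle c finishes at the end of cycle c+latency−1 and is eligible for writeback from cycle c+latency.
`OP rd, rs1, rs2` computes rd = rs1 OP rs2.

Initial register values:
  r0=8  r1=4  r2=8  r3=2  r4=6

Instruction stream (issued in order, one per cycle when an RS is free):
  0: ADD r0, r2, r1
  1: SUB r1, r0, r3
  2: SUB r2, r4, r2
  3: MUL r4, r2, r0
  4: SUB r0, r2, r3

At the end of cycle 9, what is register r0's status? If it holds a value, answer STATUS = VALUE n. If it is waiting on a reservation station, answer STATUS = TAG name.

STATUS = VALUE -4

  c1: issue ADD r0<-Add1  regs: r0:Add1,r1:4,r2:8,r3:2,r4:6
  c2: issue SUB r1<-Add2  regs: r0:Add1,r1:Add2,r2:8,r3:2,r4:6
  c3: issue SUB r2<-Add3  regs: r0:Add1,r1:Add2,r2:Add3,r3:2,r4:6
  c4: CDB Add1=12; issue MUL r4<-Mul1  regs: r0:12,r1:Add2,r2:Add3,r3:2,r4:Mul1
  c5: issue SUB r0<-Add1  regs: r0:Add1,r1:Add2,r2:Add3,r3:2,r4:Mul1
  c6: CDB Add3=-2  regs: r0:Add1,r1:Add2,r2:-2,r3:2,r4:Mul1
  c7: CDB Add2=10  regs: r0:Add1,r1:10,r2:-2,r3:2,r4:Mul1
  c8: -  regs: r0:Add1,r1:10,r2:-2,r3:2,r4:Mul1
  c9: CDB Add1=-4  regs: r0:-4,r1:10,r2:-2,r3:2,r4:Mul1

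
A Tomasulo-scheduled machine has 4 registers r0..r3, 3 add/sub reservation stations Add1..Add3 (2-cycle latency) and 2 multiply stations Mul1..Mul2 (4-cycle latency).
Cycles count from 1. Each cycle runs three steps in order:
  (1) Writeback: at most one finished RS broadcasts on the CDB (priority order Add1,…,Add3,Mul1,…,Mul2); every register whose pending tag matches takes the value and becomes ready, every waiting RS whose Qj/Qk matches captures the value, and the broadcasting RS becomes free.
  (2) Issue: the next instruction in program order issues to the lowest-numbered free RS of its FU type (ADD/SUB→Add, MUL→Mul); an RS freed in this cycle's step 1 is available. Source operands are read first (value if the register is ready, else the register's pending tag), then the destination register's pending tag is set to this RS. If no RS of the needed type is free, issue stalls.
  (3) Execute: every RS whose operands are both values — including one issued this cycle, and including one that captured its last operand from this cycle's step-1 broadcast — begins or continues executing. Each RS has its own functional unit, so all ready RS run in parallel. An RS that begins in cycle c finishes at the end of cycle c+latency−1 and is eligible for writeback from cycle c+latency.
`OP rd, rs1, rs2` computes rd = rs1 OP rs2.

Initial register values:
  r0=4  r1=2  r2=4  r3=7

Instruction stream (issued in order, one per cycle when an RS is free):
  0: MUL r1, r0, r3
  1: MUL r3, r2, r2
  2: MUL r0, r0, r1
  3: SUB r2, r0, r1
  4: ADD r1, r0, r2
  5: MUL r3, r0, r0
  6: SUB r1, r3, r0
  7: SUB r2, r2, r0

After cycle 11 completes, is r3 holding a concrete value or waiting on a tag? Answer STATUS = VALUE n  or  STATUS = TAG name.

STATUS = TAG Mul2

c1: issue MUL r1<-Mul1 | r0:4,r1:Mul1,r2:4,r3:7
c2: issue MUL r3<-Mul2 | r0:4,r1:Mul1,r2:4,r3:Mul2
c3: stall | r0:4,r1:Mul1,r2:4,r3:Mul2
c4: stall | r0:4,r1:Mul1,r2:4,r3:Mul2
c5: CDB Mul1=28; issue MUL r0<-Mul1 | r0:Mul1,r1:28,r2:4,r3:Mul2
c6: CDB Mul2=16; issue SUB r2<-Add1 | r0:Mul1,r1:28,r2:Add1,r3:16
c7: issue ADD r1<-Add2 | r0:Mul1,r1:Add2,r2:Add1,r3:16
c8: issue MUL r3<-Mul2 | r0:Mul1,r1:Add2,r2:Add1,r3:Mul2
c9: CDB Mul1=112; issue SUB r1<-Add3 | r0:112,r1:Add3,r2:Add1,r3:Mul2
c10: stall | r0:112,r1:Add3,r2:Add1,r3:Mul2
c11: CDB Add1=84; issue SUB r2<-Add1 | r0:112,r1:Add3,r2:Add1,r3:Mul2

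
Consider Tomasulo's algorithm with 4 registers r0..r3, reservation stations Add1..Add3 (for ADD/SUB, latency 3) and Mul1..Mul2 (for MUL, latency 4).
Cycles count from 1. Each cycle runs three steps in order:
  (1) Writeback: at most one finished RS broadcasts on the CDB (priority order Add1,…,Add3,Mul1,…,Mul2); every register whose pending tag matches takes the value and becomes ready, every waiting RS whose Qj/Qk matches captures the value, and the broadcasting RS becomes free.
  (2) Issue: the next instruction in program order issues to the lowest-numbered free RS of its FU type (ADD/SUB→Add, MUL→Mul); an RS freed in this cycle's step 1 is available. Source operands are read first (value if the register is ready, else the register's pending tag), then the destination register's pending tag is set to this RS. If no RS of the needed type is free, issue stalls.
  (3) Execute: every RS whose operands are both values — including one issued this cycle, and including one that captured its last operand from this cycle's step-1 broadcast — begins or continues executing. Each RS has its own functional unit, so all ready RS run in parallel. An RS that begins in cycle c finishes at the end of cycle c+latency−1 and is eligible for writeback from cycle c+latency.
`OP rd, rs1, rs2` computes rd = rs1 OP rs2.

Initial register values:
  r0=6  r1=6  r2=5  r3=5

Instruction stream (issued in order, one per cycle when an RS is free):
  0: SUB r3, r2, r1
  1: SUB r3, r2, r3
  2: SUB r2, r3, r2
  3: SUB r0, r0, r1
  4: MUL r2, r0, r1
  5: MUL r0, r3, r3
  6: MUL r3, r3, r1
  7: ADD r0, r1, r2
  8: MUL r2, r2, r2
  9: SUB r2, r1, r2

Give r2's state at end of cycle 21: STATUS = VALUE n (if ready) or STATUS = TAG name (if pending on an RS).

cycle 1: issue SUB r3<-Add1 // r0:6,r1:6,r2:5,r3:Add1
cycle 2: issue SUB r3<-Add2 // r0:6,r1:6,r2:5,r3:Add2
cycle 3: issue SUB r2<-Add3 // r0:6,r1:6,r2:Add3,r3:Add2
cycle 4: CDB Add1=-1; issue SUB r0<-Add1 // r0:Add1,r1:6,r2:Add3,r3:Add2
cycle 5: issue MUL r2<-Mul1 // r0:Add1,r1:6,r2:Mul1,r3:Add2
cycle 6: issue MUL r0<-Mul2 // r0:Mul2,r1:6,r2:Mul1,r3:Add2
cycle 7: CDB Add1=0; stall // r0:Mul2,r1:6,r2:Mul1,r3:Add2
cycle 8: CDB Add2=6; stall // r0:Mul2,r1:6,r2:Mul1,r3:6
cycle 9: stall // r0:Mul2,r1:6,r2:Mul1,r3:6
cycle 10: stall // r0:Mul2,r1:6,r2:Mul1,r3:6
cycle 11: CDB Add3=1; stall // r0:Mul2,r1:6,r2:Mul1,r3:6
cycle 12: CDB Mul1=0; issue MUL r3<-Mul1 // r0:Mul2,r1:6,r2:0,r3:Mul1
cycle 13: CDB Mul2=36; issue ADD r0<-Add1 // r0:Add1,r1:6,r2:0,r3:Mul1
cycle 14: issue MUL r2<-Mul2 // r0:Add1,r1:6,r2:Mul2,r3:Mul1
cycle 15: issue SUB r2<-Add2 // r0:Add1,r1:6,r2:Add2,r3:Mul1
cycle 16: CDB Add1=6 // r0:6,r1:6,r2:Add2,r3:Mul1
cycle 17: CDB Mul1=36 // r0:6,r1:6,r2:Add2,r3:36
cycle 18: CDB Mul2=0 // r0:6,r1:6,r2:Add2,r3:36
cycle 19: - // r0:6,r1:6,r2:Add2,r3:36
cycle 20: - // r0:6,r1:6,r2:Add2,r3:36
cycle 21: CDB Add2=6 // r0:6,r1:6,r2:6,r3:36

STATUS = VALUE 6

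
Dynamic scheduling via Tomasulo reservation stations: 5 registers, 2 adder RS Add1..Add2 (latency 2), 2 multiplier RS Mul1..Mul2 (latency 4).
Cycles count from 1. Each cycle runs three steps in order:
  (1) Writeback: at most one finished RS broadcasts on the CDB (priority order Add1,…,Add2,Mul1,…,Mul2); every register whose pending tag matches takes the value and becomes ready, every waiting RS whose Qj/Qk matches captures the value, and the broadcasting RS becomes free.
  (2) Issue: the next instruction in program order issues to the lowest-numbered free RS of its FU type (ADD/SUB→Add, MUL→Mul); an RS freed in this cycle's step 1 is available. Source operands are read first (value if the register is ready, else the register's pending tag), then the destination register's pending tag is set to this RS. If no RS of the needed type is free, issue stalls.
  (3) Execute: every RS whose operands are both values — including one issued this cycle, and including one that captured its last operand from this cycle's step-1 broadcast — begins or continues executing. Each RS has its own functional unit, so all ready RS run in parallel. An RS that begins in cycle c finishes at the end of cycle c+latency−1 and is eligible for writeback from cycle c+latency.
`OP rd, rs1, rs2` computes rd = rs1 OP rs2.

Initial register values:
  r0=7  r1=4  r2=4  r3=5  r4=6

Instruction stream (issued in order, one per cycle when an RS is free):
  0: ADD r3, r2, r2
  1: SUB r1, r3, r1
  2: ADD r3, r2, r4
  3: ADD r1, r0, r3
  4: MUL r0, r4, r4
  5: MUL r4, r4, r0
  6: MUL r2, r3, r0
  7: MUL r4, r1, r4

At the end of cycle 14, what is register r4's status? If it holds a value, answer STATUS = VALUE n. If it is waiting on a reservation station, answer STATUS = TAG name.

STATUS = TAG Mul1

cycle 1: issue ADD r3<-Add1 // r0:7,r1:4,r2:4,r3:Add1,r4:6
cycle 2: issue SUB r1<-Add2 // r0:7,r1:Add2,r2:4,r3:Add1,r4:6
cycle 3: CDB Add1=8; issue ADD r3<-Add1 // r0:7,r1:Add2,r2:4,r3:Add1,r4:6
cycle 4: stall // r0:7,r1:Add2,r2:4,r3:Add1,r4:6
cycle 5: CDB Add1=10; issue ADD r1<-Add1 // r0:7,r1:Add1,r2:4,r3:10,r4:6
cycle 6: CDB Add2=4; issue MUL r0<-Mul1 // r0:Mul1,r1:Add1,r2:4,r3:10,r4:6
cycle 7: CDB Add1=17; issue MUL r4<-Mul2 // r0:Mul1,r1:17,r2:4,r3:10,r4:Mul2
cycle 8: stall // r0:Mul1,r1:17,r2:4,r3:10,r4:Mul2
cycle 9: stall // r0:Mul1,r1:17,r2:4,r3:10,r4:Mul2
cycle 10: CDB Mul1=36; issue MUL r2<-Mul1 // r0:36,r1:17,r2:Mul1,r3:10,r4:Mul2
cycle 11: stall // r0:36,r1:17,r2:Mul1,r3:10,r4:Mul2
cycle 12: stall // r0:36,r1:17,r2:Mul1,r3:10,r4:Mul2
cycle 13: stall // r0:36,r1:17,r2:Mul1,r3:10,r4:Mul2
cycle 14: CDB Mul1=360; issue MUL r4<-Mul1 // r0:36,r1:17,r2:360,r3:10,r4:Mul1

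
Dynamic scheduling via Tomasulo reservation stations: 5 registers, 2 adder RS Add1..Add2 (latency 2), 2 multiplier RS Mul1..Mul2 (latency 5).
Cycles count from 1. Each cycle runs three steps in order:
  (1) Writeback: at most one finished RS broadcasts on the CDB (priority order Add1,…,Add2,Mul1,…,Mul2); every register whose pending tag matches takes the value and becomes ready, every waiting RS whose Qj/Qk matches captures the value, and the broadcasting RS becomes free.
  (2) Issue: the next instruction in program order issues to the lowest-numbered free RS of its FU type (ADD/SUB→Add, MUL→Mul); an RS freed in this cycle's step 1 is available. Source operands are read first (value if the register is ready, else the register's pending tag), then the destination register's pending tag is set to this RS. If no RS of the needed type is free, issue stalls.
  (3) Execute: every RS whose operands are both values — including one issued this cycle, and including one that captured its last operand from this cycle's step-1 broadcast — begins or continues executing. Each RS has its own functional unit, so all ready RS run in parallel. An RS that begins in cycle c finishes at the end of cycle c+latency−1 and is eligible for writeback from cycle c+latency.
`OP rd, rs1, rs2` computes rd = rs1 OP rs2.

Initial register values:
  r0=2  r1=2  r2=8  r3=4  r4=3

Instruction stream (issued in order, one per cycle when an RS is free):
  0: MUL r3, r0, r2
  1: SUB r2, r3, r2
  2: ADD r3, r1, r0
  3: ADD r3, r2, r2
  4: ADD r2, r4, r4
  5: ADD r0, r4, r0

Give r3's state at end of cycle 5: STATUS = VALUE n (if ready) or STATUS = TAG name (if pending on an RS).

STATUS = TAG Add2

cycle 1: issue MUL r3<-Mul1 // r0:2,r1:2,r2:8,r3:Mul1,r4:3
cycle 2: issue SUB r2<-Add1 // r0:2,r1:2,r2:Add1,r3:Mul1,r4:3
cycle 3: issue ADD r3<-Add2 // r0:2,r1:2,r2:Add1,r3:Add2,r4:3
cycle 4: stall // r0:2,r1:2,r2:Add1,r3:Add2,r4:3
cycle 5: CDB Add2=4; issue ADD r3<-Add2 // r0:2,r1:2,r2:Add1,r3:Add2,r4:3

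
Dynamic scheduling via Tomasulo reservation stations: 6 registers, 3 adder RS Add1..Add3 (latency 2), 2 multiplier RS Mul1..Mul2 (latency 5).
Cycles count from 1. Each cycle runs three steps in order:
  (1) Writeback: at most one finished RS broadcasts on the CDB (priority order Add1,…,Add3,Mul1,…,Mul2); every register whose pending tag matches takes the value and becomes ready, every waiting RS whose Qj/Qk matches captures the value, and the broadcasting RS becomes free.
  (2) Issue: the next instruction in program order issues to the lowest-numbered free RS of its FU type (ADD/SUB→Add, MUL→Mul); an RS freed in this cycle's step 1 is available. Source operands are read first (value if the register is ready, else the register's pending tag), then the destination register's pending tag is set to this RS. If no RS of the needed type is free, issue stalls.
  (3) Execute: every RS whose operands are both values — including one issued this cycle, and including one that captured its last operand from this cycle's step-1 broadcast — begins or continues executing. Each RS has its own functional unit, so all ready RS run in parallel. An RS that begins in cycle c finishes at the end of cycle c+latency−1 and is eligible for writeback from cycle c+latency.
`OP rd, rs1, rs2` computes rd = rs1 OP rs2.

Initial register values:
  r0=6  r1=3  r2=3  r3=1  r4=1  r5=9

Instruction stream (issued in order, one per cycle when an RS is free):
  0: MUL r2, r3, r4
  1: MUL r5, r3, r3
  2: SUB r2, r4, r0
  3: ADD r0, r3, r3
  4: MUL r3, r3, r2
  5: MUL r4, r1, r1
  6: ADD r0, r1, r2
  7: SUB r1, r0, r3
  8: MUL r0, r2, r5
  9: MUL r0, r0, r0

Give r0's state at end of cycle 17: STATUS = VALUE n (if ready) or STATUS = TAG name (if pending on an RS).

STATUS = TAG Mul2

  c1: issue MUL r2<-Mul1  regs: r0:6,r1:3,r2:Mul1,r3:1,r4:1,r5:9
  c2: issue MUL r5<-Mul2  regs: r0:6,r1:3,r2:Mul1,r3:1,r4:1,r5:Mul2
  c3: issue SUB r2<-Add1  regs: r0:6,r1:3,r2:Add1,r3:1,r4:1,r5:Mul2
  c4: issue ADD r0<-Add2  regs: r0:Add2,r1:3,r2:Add1,r3:1,r4:1,r5:Mul2
  c5: CDB Add1=-5; stall  regs: r0:Add2,r1:3,r2:-5,r3:1,r4:1,r5:Mul2
  c6: CDB Add2=2; stall  regs: r0:2,r1:3,r2:-5,r3:1,r4:1,r5:Mul2
  c7: CDB Mul1=1; issue MUL r3<-Mul1  regs: r0:2,r1:3,r2:-5,r3:Mul1,r4:1,r5:Mul2
  c8: CDB Mul2=1; issue MUL r4<-Mul2  regs: r0:2,r1:3,r2:-5,r3:Mul1,r4:Mul2,r5:1
  c9: issue ADD r0<-Add1  regs: r0:Add1,r1:3,r2:-5,r3:Mul1,r4:Mul2,r5:1
  c10: issue SUB r1<-Add2  regs: r0:Add1,r1:Add2,r2:-5,r3:Mul1,r4:Mul2,r5:1
  c11: CDB Add1=-2; stall  regs: r0:-2,r1:Add2,r2:-5,r3:Mul1,r4:Mul2,r5:1
  c12: CDB Mul1=-5; issue MUL r0<-Mul1  regs: r0:Mul1,r1:Add2,r2:-5,r3:-5,r4:Mul2,r5:1
  c13: CDB Mul2=9; issue MUL r0<-Mul2  regs: r0:Mul2,r1:Add2,r2:-5,r3:-5,r4:9,r5:1
  c14: CDB Add2=3  regs: r0:Mul2,r1:3,r2:-5,r3:-5,r4:9,r5:1
  c15: -  regs: r0:Mul2,r1:3,r2:-5,r3:-5,r4:9,r5:1
  c16: -  regs: r0:Mul2,r1:3,r2:-5,r3:-5,r4:9,r5:1
  c17: CDB Mul1=-5  regs: r0:Mul2,r1:3,r2:-5,r3:-5,r4:9,r5:1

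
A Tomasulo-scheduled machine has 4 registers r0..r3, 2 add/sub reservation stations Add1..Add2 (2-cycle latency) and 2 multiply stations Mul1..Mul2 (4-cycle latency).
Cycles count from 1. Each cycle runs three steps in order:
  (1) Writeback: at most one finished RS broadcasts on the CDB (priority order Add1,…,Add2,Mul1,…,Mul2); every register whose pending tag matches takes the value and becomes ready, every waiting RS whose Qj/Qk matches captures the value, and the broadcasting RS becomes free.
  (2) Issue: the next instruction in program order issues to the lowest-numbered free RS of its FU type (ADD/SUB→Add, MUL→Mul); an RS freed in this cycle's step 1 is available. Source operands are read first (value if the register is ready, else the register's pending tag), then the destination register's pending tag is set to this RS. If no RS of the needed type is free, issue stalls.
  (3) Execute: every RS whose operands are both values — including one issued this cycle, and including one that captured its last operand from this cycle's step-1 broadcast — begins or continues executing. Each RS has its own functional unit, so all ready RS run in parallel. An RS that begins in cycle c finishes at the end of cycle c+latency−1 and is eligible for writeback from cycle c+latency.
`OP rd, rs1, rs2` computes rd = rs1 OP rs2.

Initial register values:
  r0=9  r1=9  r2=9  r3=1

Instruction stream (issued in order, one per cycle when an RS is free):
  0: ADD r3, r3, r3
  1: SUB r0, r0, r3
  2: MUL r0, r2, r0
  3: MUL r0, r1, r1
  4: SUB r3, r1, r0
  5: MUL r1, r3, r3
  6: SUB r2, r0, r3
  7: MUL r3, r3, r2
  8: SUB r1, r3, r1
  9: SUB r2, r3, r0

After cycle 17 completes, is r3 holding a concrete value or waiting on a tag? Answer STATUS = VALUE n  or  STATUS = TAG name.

STATUS = VALUE -11016

c1: issue ADD r3<-Add1 | r0:9,r1:9,r2:9,r3:Add1
c2: issue SUB r0<-Add2 | r0:Add2,r1:9,r2:9,r3:Add1
c3: CDB Add1=2; issue MUL r0<-Mul1 | r0:Mul1,r1:9,r2:9,r3:2
c4: issue MUL r0<-Mul2 | r0:Mul2,r1:9,r2:9,r3:2
c5: CDB Add2=7; issue SUB r3<-Add1 | r0:Mul2,r1:9,r2:9,r3:Add1
c6: stall | r0:Mul2,r1:9,r2:9,r3:Add1
c7: stall | r0:Mul2,r1:9,r2:9,r3:Add1
c8: CDB Mul2=81; issue MUL r1<-Mul2 | r0:81,r1:Mul2,r2:9,r3:Add1
c9: CDB Mul1=63; issue SUB r2<-Add2 | r0:81,r1:Mul2,r2:Add2,r3:Add1
c10: CDB Add1=-72; issue MUL r3<-Mul1 | r0:81,r1:Mul2,r2:Add2,r3:Mul1
c11: issue SUB r1<-Add1 | r0:81,r1:Add1,r2:Add2,r3:Mul1
c12: CDB Add2=153; issue SUB r2<-Add2 | r0:81,r1:Add1,r2:Add2,r3:Mul1
c13: - | r0:81,r1:Add1,r2:Add2,r3:Mul1
c14: CDB Mul2=5184 | r0:81,r1:Add1,r2:Add2,r3:Mul1
c15: - | r0:81,r1:Add1,r2:Add2,r3:Mul1
c16: CDB Mul1=-11016 | r0:81,r1:Add1,r2:Add2,r3:-11016
c17: - | r0:81,r1:Add1,r2:Add2,r3:-11016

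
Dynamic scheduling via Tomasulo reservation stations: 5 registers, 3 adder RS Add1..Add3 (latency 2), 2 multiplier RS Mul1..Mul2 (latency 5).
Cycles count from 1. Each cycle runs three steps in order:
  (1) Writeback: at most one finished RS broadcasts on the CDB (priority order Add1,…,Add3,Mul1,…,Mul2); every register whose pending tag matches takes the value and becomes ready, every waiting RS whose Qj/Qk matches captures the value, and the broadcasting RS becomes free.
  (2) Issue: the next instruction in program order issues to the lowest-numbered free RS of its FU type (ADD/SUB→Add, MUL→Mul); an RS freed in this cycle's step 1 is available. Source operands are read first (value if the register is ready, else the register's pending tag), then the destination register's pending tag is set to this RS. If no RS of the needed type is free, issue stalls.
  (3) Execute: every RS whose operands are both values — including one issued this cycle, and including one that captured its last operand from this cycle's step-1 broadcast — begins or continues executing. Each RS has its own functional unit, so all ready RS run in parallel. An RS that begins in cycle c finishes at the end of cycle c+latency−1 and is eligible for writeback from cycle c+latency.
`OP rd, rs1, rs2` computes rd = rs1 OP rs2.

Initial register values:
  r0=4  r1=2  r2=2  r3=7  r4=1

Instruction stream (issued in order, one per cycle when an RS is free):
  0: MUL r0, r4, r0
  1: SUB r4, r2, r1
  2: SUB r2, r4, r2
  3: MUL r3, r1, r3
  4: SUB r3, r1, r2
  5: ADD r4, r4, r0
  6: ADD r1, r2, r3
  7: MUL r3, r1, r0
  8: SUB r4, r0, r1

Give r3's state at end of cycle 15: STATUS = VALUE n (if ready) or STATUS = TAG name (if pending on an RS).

  c1: issue MUL r0<-Mul1  regs: r0:Mul1,r1:2,r2:2,r3:7,r4:1
  c2: issue SUB r4<-Add1  regs: r0:Mul1,r1:2,r2:2,r3:7,r4:Add1
  c3: issue SUB r2<-Add2  regs: r0:Mul1,r1:2,r2:Add2,r3:7,r4:Add1
  c4: CDB Add1=0; issue MUL r3<-Mul2  regs: r0:Mul1,r1:2,r2:Add2,r3:Mul2,r4:0
  c5: issue SUB r3<-Add1  regs: r0:Mul1,r1:2,r2:Add2,r3:Add1,r4:0
  c6: CDB Add2=-2; issue ADD r4<-Add2  regs: r0:Mul1,r1:2,r2:-2,r3:Add1,r4:Add2
  c7: CDB Mul1=4; issue ADD r1<-Add3  regs: r0:4,r1:Add3,r2:-2,r3:Add1,r4:Add2
  c8: CDB Add1=4; issue MUL r3<-Mul1  regs: r0:4,r1:Add3,r2:-2,r3:Mul1,r4:Add2
  c9: CDB Add2=4; issue SUB r4<-Add1  regs: r0:4,r1:Add3,r2:-2,r3:Mul1,r4:Add1
  c10: CDB Add3=2  regs: r0:4,r1:2,r2:-2,r3:Mul1,r4:Add1
  c11: CDB Mul2=14  regs: r0:4,r1:2,r2:-2,r3:Mul1,r4:Add1
  c12: CDB Add1=2  regs: r0:4,r1:2,r2:-2,r3:Mul1,r4:2
  c13: -  regs: r0:4,r1:2,r2:-2,r3:Mul1,r4:2
  c14: -  regs: r0:4,r1:2,r2:-2,r3:Mul1,r4:2
  c15: CDB Mul1=8  regs: r0:4,r1:2,r2:-2,r3:8,r4:2

STATUS = VALUE 8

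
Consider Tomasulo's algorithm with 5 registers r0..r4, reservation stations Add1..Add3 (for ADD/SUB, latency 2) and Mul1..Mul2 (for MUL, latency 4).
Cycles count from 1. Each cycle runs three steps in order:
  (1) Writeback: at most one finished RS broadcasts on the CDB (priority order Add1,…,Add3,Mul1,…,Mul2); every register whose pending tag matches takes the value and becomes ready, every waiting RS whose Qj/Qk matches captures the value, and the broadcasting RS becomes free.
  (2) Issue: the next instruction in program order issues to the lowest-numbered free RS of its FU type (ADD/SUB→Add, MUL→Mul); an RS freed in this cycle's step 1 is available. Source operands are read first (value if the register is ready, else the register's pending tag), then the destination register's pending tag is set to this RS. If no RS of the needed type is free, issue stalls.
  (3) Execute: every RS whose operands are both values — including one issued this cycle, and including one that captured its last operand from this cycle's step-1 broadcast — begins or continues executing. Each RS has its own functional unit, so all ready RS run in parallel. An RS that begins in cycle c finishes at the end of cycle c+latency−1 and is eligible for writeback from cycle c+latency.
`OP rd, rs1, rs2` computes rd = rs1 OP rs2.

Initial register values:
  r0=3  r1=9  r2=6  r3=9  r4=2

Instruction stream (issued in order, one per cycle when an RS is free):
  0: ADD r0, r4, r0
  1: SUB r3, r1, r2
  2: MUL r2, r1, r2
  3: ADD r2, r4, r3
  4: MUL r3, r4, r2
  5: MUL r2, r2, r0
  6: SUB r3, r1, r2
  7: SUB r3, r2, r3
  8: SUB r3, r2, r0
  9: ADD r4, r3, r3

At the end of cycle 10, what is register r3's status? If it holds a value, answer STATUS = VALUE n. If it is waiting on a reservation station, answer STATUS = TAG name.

c1: issue ADD r0<-Add1 | r0:Add1,r1:9,r2:6,r3:9,r4:2
c2: issue SUB r3<-Add2 | r0:Add1,r1:9,r2:6,r3:Add2,r4:2
c3: CDB Add1=5; issue MUL r2<-Mul1 | r0:5,r1:9,r2:Mul1,r3:Add2,r4:2
c4: CDB Add2=3; issue ADD r2<-Add1 | r0:5,r1:9,r2:Add1,r3:3,r4:2
c5: issue MUL r3<-Mul2 | r0:5,r1:9,r2:Add1,r3:Mul2,r4:2
c6: CDB Add1=5; stall | r0:5,r1:9,r2:5,r3:Mul2,r4:2
c7: CDB Mul1=54; issue MUL r2<-Mul1 | r0:5,r1:9,r2:Mul1,r3:Mul2,r4:2
c8: issue SUB r3<-Add1 | r0:5,r1:9,r2:Mul1,r3:Add1,r4:2
c9: issue SUB r3<-Add2 | r0:5,r1:9,r2:Mul1,r3:Add2,r4:2
c10: CDB Mul2=10; issue SUB r3<-Add3 | r0:5,r1:9,r2:Mul1,r3:Add3,r4:2

STATUS = TAG Add3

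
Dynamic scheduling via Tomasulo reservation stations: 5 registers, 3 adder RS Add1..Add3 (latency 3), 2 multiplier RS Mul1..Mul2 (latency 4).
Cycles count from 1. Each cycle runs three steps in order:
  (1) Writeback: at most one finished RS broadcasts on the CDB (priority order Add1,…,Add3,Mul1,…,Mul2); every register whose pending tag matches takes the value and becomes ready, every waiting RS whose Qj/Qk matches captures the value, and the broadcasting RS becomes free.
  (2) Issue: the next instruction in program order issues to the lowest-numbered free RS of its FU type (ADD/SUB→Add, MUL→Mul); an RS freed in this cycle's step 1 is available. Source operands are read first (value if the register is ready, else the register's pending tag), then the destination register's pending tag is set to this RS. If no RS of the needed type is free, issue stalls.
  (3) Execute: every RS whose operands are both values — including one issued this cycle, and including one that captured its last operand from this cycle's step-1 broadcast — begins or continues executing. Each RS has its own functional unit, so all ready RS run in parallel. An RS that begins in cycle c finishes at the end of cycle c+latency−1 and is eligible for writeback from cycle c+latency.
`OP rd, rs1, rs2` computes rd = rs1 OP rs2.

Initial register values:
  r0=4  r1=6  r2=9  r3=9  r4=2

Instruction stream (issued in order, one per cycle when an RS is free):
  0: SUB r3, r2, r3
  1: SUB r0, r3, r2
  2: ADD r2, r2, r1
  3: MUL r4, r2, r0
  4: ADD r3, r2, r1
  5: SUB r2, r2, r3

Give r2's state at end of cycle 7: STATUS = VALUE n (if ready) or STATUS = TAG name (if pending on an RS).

c1: issue SUB r3<-Add1 | r0:4,r1:6,r2:9,r3:Add1,r4:2
c2: issue SUB r0<-Add2 | r0:Add2,r1:6,r2:9,r3:Add1,r4:2
c3: issue ADD r2<-Add3 | r0:Add2,r1:6,r2:Add3,r3:Add1,r4:2
c4: CDB Add1=0; issue MUL r4<-Mul1 | r0:Add2,r1:6,r2:Add3,r3:0,r4:Mul1
c5: issue ADD r3<-Add1 | r0:Add2,r1:6,r2:Add3,r3:Add1,r4:Mul1
c6: CDB Add3=15; issue SUB r2<-Add3 | r0:Add2,r1:6,r2:Add3,r3:Add1,r4:Mul1
c7: CDB Add2=-9 | r0:-9,r1:6,r2:Add3,r3:Add1,r4:Mul1

STATUS = TAG Add3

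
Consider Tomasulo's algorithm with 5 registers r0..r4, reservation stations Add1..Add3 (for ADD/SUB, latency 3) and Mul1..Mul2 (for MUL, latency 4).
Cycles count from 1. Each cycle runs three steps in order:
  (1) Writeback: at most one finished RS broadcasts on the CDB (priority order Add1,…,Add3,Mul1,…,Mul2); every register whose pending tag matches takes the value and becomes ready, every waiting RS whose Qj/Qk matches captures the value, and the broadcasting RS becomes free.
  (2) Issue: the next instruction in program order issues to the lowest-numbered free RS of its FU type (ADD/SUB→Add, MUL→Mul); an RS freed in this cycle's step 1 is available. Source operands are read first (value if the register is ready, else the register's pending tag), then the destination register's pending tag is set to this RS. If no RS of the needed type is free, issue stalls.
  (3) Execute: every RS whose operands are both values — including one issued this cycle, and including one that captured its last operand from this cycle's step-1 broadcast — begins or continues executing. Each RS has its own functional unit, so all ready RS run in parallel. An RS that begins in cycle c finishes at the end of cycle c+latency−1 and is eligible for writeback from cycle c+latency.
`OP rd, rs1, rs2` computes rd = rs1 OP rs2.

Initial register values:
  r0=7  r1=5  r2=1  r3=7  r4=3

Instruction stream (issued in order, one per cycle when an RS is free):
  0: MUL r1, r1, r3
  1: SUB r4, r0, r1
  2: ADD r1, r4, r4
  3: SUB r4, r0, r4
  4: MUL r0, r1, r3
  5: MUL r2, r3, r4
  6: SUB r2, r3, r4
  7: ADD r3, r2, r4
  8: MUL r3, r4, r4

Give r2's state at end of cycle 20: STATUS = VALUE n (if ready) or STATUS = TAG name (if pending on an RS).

  c1: issue MUL r1<-Mul1  regs: r0:7,r1:Mul1,r2:1,r3:7,r4:3
  c2: issue SUB r4<-Add1  regs: r0:7,r1:Mul1,r2:1,r3:7,r4:Add1
  c3: issue ADD r1<-Add2  regs: r0:7,r1:Add2,r2:1,r3:7,r4:Add1
  c4: issue SUB r4<-Add3  regs: r0:7,r1:Add2,r2:1,r3:7,r4:Add3
  c5: CDB Mul1=35; issue MUL r0<-Mul1  regs: r0:Mul1,r1:Add2,r2:1,r3:7,r4:Add3
  c6: issue MUL r2<-Mul2  regs: r0:Mul1,r1:Add2,r2:Mul2,r3:7,r4:Add3
  c7: stall  regs: r0:Mul1,r1:Add2,r2:Mul2,r3:7,r4:Add3
  c8: CDB Add1=-28; issue SUB r2<-Add1  regs: r0:Mul1,r1:Add2,r2:Add1,r3:7,r4:Add3
  c9: stall  regs: r0:Mul1,r1:Add2,r2:Add1,r3:7,r4:Add3
  c10: stall  regs: r0:Mul1,r1:Add2,r2:Add1,r3:7,r4:Add3
  c11: CDB Add2=-56; issue ADD r3<-Add2  regs: r0:Mul1,r1:-56,r2:Add1,r3:Add2,r4:Add3
  c12: CDB Add3=35; stall  regs: r0:Mul1,r1:-56,r2:Add1,r3:Add2,r4:35
  c13: stall  regs: r0:Mul1,r1:-56,r2:Add1,r3:Add2,r4:35
  c14: stall  regs: r0:Mul1,r1:-56,r2:Add1,r3:Add2,r4:35
  c15: CDB Add1=-28; stall  regs: r0:Mul1,r1:-56,r2:-28,r3:Add2,r4:35
  c16: CDB Mul1=-392; issue MUL r3<-Mul1  regs: r0:-392,r1:-56,r2:-28,r3:Mul1,r4:35
  c17: CDB Mul2=245  regs: r0:-392,r1:-56,r2:-28,r3:Mul1,r4:35
  c18: CDB Add2=7  regs: r0:-392,r1:-56,r2:-28,r3:Mul1,r4:35
  c19: -  regs: r0:-392,r1:-56,r2:-28,r3:Mul1,r4:35
  c20: CDB Mul1=1225  regs: r0:-392,r1:-56,r2:-28,r3:1225,r4:35

STATUS = VALUE -28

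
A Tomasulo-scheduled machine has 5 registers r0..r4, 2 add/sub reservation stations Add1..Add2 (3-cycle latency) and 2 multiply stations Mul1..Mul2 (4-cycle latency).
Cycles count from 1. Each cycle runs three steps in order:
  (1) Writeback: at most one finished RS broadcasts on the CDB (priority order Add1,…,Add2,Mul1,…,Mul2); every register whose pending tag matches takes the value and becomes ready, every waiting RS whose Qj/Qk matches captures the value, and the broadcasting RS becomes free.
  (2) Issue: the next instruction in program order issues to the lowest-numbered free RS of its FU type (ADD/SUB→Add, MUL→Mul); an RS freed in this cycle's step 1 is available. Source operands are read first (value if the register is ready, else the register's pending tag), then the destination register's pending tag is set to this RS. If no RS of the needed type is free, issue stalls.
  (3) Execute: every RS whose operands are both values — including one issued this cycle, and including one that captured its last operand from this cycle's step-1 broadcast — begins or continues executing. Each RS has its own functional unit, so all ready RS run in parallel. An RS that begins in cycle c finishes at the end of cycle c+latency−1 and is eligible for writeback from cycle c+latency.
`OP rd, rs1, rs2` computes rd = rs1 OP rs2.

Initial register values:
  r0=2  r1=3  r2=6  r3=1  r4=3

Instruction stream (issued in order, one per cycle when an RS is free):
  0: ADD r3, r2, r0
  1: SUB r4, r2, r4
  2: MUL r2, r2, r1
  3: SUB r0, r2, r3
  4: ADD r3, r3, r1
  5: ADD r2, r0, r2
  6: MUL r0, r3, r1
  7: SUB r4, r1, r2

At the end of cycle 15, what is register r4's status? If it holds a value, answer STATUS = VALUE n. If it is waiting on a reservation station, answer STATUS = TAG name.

STATUS = TAG Add1

  c1: issue ADD r3<-Add1  regs: r0:2,r1:3,r2:6,r3:Add1,r4:3
  c2: issue SUB r4<-Add2  regs: r0:2,r1:3,r2:6,r3:Add1,r4:Add2
  c3: issue MUL r2<-Mul1  regs: r0:2,r1:3,r2:Mul1,r3:Add1,r4:Add2
  c4: CDB Add1=8; issue SUB r0<-Add1  regs: r0:Add1,r1:3,r2:Mul1,r3:8,r4:Add2
  c5: CDB Add2=3; issue ADD r3<-Add2  regs: r0:Add1,r1:3,r2:Mul1,r3:Add2,r4:3
  c6: stall  regs: r0:Add1,r1:3,r2:Mul1,r3:Add2,r4:3
  c7: CDB Mul1=18; stall  regs: r0:Add1,r1:3,r2:18,r3:Add2,r4:3
  c8: CDB Add2=11; issue ADD r2<-Add2  regs: r0:Add1,r1:3,r2:Add2,r3:11,r4:3
  c9: issue MUL r0<-Mul1  regs: r0:Mul1,r1:3,r2:Add2,r3:11,r4:3
  c10: CDB Add1=10; issue SUB r4<-Add1  regs: r0:Mul1,r1:3,r2:Add2,r3:11,r4:Add1
  c11: -  regs: r0:Mul1,r1:3,r2:Add2,r3:11,r4:Add1
  c12: -  regs: r0:Mul1,r1:3,r2:Add2,r3:11,r4:Add1
  c13: CDB Add2=28  regs: r0:Mul1,r1:3,r2:28,r3:11,r4:Add1
  c14: CDB Mul1=33  regs: r0:33,r1:3,r2:28,r3:11,r4:Add1
  c15: -  regs: r0:33,r1:3,r2:28,r3:11,r4:Add1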